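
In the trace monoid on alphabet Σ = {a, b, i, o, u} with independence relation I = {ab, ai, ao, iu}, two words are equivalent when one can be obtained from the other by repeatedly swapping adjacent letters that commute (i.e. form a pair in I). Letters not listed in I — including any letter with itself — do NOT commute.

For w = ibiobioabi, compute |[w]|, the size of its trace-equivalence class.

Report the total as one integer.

drop 0:i onto floor
drop 1:b onto {0:i}
drop 2:i onto {1:b}
drop 3:o onto {2:i}
drop 4:b onto {3:o}
drop 5:i onto {4:b}
drop 6:o onto {5:i}
drop 7:a onto floor
drop 8:b onto {6:o}
drop 9:i onto {8:b}
ground layer = {0:i, 7:a}
drop-orders for the pieces not yet dropped (sum over which currently-grounded one goes next):
  1 to go: {7} 1  {9} 1
  2 to go: {7,9} 2  {8,9} 1
  3 to go: {6,8,9} 1  {7,8,9} 3
  4 to go: {5,6,8,9} 1  {6,7,8,9} 4
  5 to go: {4,5,6,8,9} 1  {5,6,7,8,9} 5
  6 to go: {3,4,5,6,8,9} 1  {4,5,6,7,8,9} 6
  7 to go: {2,3,4,5,6,8,9} 1  {3,4,5,6,7,8,9} 7
  8 to go: {1,2,3,4,5,6,8,9} 1  {2,3,4,5,6,7,8,9} 8
  if 0:i drops first: 9 orders
  if 7:a drops first: 1 orders
heap linearizations: 10

10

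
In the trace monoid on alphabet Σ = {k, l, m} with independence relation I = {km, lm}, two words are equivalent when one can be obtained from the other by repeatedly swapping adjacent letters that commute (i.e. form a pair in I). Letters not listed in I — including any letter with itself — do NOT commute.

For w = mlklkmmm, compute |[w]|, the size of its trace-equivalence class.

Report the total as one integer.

#0=m has no predecessor
#1=l has no predecessor
#2=k depends on [1:l]
#3=l depends on [2:k]
#4=k depends on [3:l]
#5=m depends on [0:m]
#6=m depends on [5:m]
#7=m depends on [6:m]
sources: [0:m, 1:l]
N(rest) = Σ N(rest − s) over sources s of rest; N(one piece) = 1:
  size 1 → [4]=1  [7]=1
  size 2 → [3,4]=1  [4,7]=2  [6,7]=1
  size 3 → [2,3,4]=1  [3,4,7]=3  [4,6,7]=3  [5,6,7]=1
  size 4 → [0,5,6,7]=1  [1,2,3,4]=1  [2,3,4,7]=4  [3,4,6,7]=6  [4,5,6,7]=4
  size 5 → [0,4,5,6,7]=5  [1,2,3,4,7]=5  [2,3,4,6,7]=10  [3,4,5,6,7]=10
  size 6 → [0,3,4,5,6,7]=15  [1,2,3,4,6,7]=15  [2,3,4,5,6,7]=20
  first=0(m) contributes 35
  first=1(l) contributes 35
|[w]| = 70

70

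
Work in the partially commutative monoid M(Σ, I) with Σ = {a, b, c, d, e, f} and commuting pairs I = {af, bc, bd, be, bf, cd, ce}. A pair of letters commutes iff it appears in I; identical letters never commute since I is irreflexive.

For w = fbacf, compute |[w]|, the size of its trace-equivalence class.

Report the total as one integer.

#0=f has no predecessor
#1=b has no predecessor
#2=a depends on [1:b]
#3=c depends on [0:f, 2:a]
#4=f depends on [3:c]
sources: [0:f, 1:b]
N(rest) = Σ N(rest − s) over sources s of rest; N(one piece) = 1:
  size 1 → [4]=1
  size 2 → [3,4]=1
  size 3 → [0,3,4]=1  [2,3,4]=1
  first=0(f) contributes 1
  first=1(b) contributes 2
|[w]| = 3

3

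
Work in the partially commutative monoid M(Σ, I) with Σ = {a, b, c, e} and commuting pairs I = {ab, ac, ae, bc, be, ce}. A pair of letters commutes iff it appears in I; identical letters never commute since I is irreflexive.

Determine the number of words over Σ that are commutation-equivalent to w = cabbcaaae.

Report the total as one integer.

3780

0(c) covers ∅
1(a) covers ∅
2(b) covers ∅
3(b) covers 2:b
4(c) covers 0:c
5(a) covers 1:a
6(a) covers 5:a
7(a) covers 6:a
8(e) covers ∅
floor of heap: 0:c, 1:a, 2:b, 8:e
completions by unplaced set U, small U first (add the entries for U minus each lowest piece of U):
  |U|=1: {3}:1  {4}:1  {7}:1  {8}:1
  |U|=2: {0,4}:1  {2,3}:1  {3,4}:2  {3,7}:2  {3,8}:2  {4,7}:2  {4,8}:2  {6,7}:1  {7,8}:2
  |U|=3: {0,3,4}:3  {0,4,7}:3  {0,4,8}:3  {2,3,4}:3  {2,3,7}:3  {2,3,8}:3  {3,4,7}:6  {3,4,8}:6  {3,6,7}:3  {3,7,8}:6  {4,6,7}:3  {4,7,8}:6  {5,6,7}:1  {6,7,8}:3
  |U|=4: {0,2,3,4}:6  {0,3,4,7}:12  {0,3,4,8}:12  {0,4,6,7}:6  {0,4,7,8}:12  {1,5,6,7}:1  {2,3,4,7}:12  {2,3,4,8}:12  {2,3,6,7}:6  {2,3,7,8}:12  {3,4,6,7}:12  {3,4,7,8}:24  {3,5,6,7}:4  {3,6,7,8}:12  {4,5,6,7}:4  {4,6,7,8}:12  {5,6,7,8}:4
  |U|=5: {0,2,3,4,7}:30  {0,2,3,4,8}:30  {0,3,4,6,7}:30  {0,3,4,7,8}:60  {0,4,5,6,7}:10  {0,4,6,7,8}:30  {1,3,5,6,7}:5  {1,4,5,6,7}:5  {1,5,6,7,8}:5  {2,3,4,6,7}:30  {2,3,4,7,8}:60  {2,3,5,6,7}:10  {2,3,6,7,8}:30  {3,4,5,6,7}:20  {3,4,6,7,8}:60  {3,5,6,7,8}:20  {4,5,6,7,8}:20
  |U|=6: {0,1,4,5,6,7}:15  {0,2,3,4,6,7}:90  {0,2,3,4,7,8}:180  {0,3,4,5,6,7}:60  {0,3,4,6,7,8}:180  {0,4,5,6,7,8}:60  {1,2,3,5,6,7}:15  {1,3,4,5,6,7}:30  {1,3,5,6,7,8}:30  {1,4,5,6,7,8}:30  {2,3,4,5,6,7}:60  {2,3,4,6,7,8}:180  {2,3,5,6,7,8}:60  {3,4,5,6,7,8}:120
  |U|=7: {0,1,3,4,5,6,7}:105  {0,1,4,5,6,7,8}:105  {0,2,3,4,5,6,7}:210  {0,2,3,4,6,7,8}:630  {0,3,4,5,6,7,8}:420  {1,2,3,4,5,6,7}:105  {1,2,3,5,6,7,8}:105  {1,3,4,5,6,7,8}:210  {2,3,4,5,6,7,8}:420
  start at 0(c): 840
  start at 1(a): 1680
  start at 2(b): 840
  start at 8(e): 420
sum over floor = 3780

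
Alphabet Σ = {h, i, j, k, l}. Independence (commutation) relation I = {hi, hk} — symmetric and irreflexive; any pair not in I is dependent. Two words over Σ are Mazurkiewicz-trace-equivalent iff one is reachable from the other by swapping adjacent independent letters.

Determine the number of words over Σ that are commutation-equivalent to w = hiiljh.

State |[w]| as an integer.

piece 0:h — minimal
piece 1:i — minimal
piece 2:i rests on {1:i}
piece 3:l rests on {0:h, 2:i}
piece 4:j rests on {3:l}
piece 5:h rests on {4:j}
minimal pieces: {0:h, 1:i}
ways to finish when only these pieces remain (= sum over removing one remaining piece with nothing left below it):
  1 left: {5}→1
  2 left: {4,5}→1
  3 left: {3,4,5}→1
  4 left: {0,3,4,5}→1  {2,3,4,5}→1
  placing 0:h first → 1 extensions
  placing 1:i first → 2 extensions
total linear extensions = 3

3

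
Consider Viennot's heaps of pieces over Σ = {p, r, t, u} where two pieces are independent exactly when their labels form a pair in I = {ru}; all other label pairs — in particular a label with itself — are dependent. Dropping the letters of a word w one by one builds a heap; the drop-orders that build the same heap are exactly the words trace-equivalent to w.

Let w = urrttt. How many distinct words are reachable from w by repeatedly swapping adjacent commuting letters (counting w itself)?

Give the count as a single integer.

3

piece 0:u — minimal
piece 1:r — minimal
piece 2:r rests on {1:r}
piece 3:t rests on {0:u, 2:r}
piece 4:t rests on {3:t}
piece 5:t rests on {4:t}
minimal pieces: {0:u, 1:r}
ways to finish when only these pieces remain (= sum over removing one remaining piece with nothing left below it):
  1 left: {5}→1
  2 left: {4,5}→1
  3 left: {3,4,5}→1
  4 left: {0,3,4,5}→1  {2,3,4,5}→1
  placing 0:u first → 1 extensions
  placing 1:r first → 2 extensions
total linear extensions = 3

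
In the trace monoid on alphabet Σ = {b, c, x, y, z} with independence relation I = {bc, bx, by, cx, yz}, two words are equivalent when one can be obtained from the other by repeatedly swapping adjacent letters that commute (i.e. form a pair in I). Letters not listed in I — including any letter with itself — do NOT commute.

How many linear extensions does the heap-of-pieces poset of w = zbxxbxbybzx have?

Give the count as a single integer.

#0=z has no predecessor
#1=b depends on [0:z]
#2=x depends on [0:z]
#3=x depends on [2:x]
#4=b depends on [1:b]
#5=x depends on [3:x]
#6=b depends on [4:b]
#7=y depends on [5:x]
#8=b depends on [6:b]
#9=z depends on [5:x, 8:b]
#10=x depends on [7:y, 9:z]
sources: [0:z]
N(rest) = Σ N(rest − s) over sources s of rest; N(one piece) = 1:
  size 1 → [10]=1
  size 2 → [7,10]=1  [9,10]=1
  size 3 → [7,9,10]=2  [8,9,10]=1
  size 4 → [5,7,9,10]=2  [6,8,9,10]=1  [7,8,9,10]=3
  size 5 → [3,5,7,9,10]=2  [4,6,8,9,10]=1  [5,7,8,9,10]=5  [6,7,8,9,10]=4
  size 6 → [1,4,6,8,9,10]=1  [2,3,5,7,9,10]=2  [3,5,7,8,9,10]=7  [4,6,7,8,9,10]=5  [5,6,7,8,9,10]=9
  size 7 → [1,4,6,7,8,9,10]=6  [2,3,5,7,8,9,10]=9  [3,5,6,7,8,9,10]=16  [4,5,6,7,8,9,10]=14
  size 8 → [1,4,5,6,7,8,9,10]=20  [2,3,5,6,7,8,9,10]=25  [3,4,5,6,7,8,9,10]=30
  size 9 → [1,3,4,5,6,7,8,9,10]=50  [2,3,4,5,6,7,8,9,10]=55
  first=0(z) contributes 105

105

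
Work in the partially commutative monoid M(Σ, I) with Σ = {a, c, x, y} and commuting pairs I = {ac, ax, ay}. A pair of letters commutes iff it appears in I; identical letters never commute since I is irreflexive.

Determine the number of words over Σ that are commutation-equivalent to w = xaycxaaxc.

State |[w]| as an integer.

piece 0:x — minimal
piece 1:a — minimal
piece 2:y rests on {0:x}
piece 3:c rests on {2:y}
piece 4:x rests on {3:c}
piece 5:a rests on {1:a}
piece 6:a rests on {5:a}
piece 7:x rests on {4:x}
piece 8:c rests on {7:x}
minimal pieces: {0:x, 1:a}
ways to finish when only these pieces remain (= sum over removing one remaining piece with nothing left below it):
  1 left: {6}→1  {8}→1
  2 left: {5,6}→1  {6,8}→2  {7,8}→1
  3 left: {1,5,6}→1  {4,7,8}→1  {5,6,8}→3  {6,7,8}→3
  4 left: {1,5,6,8}→4  {3,4,7,8}→1  {4,6,7,8}→4  {5,6,7,8}→6
  5 left: {1,5,6,7,8}→10  {2,3,4,7,8}→1  {3,4,6,7,8}→5  {4,5,6,7,8}→10
  6 left: {0,2,3,4,7,8}→1  {1,4,5,6,7,8}→20  {2,3,4,6,7,8}→6  {3,4,5,6,7,8}→15
  7 left: {0,2,3,4,6,7,8}→7  {1,3,4,5,6,7,8}→35  {2,3,4,5,6,7,8}→21
  placing 0:x first → 56 extensions
  placing 1:a first → 28 extensions
total linear extensions = 84

84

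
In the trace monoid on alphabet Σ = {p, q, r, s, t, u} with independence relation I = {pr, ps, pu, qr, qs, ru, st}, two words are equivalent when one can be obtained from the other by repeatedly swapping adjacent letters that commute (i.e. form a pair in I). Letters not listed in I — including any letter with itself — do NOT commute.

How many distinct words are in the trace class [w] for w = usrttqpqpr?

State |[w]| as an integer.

5

0(u) covers ∅
1(s) covers 0:u
2(r) covers 1:s
3(t) covers 2:r
4(t) covers 3:t
5(q) covers 4:t
6(p) covers 5:q
7(q) covers 6:p
8(p) covers 7:q
9(r) covers 4:t
floor of heap: 0:u
completions by unplaced set U, small U first (add the entries for U minus each lowest piece of U):
  |U|=1: {8}:1  {9}:1
  |U|=2: {7,8}:1  {8,9}:2
  |U|=3: {6,7,8}:1  {7,8,9}:3
  |U|=4: {5,6,7,8}:1  {6,7,8,9}:4
  |U|=5: {5,6,7,8,9}:5
  |U|=6: {4,5,6,7,8,9}:5
  |U|=7: {3,4,5,6,7,8,9}:5
  |U|=8: {2,3,4,5,6,7,8,9}:5
  start at 0(u): 5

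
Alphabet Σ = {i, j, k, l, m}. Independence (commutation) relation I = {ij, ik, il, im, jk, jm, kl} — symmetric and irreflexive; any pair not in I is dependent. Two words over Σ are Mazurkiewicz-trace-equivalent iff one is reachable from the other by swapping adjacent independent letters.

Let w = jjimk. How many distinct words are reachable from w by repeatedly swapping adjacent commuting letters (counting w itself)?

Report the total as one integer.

0(j) covers ∅
1(j) covers 0:j
2(i) covers ∅
3(m) covers ∅
4(k) covers 3:m
floor of heap: 0:j, 2:i, 3:m
completions by unplaced set U, small U first (add the entries for U minus each lowest piece of U):
  |U|=1: {1}:1  {2}:1  {4}:1
  |U|=2: {0,1}:1  {1,2}:2  {1,4}:2  {2,4}:2  {3,4}:1
  |U|=3: {0,1,2}:3  {0,1,4}:3  {1,2,4}:6  {1,3,4}:3  {2,3,4}:3
  start at 0(j): 12
  start at 2(i): 6
  start at 3(m): 12
sum over floor = 30

30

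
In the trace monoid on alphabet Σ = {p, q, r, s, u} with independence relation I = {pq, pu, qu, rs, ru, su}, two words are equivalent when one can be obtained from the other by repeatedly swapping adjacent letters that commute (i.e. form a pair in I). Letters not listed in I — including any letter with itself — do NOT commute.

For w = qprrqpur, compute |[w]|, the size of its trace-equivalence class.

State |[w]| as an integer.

0(q) covers ∅
1(p) covers ∅
2(r) covers 0:q, 1:p
3(r) covers 2:r
4(q) covers 3:r
5(p) covers 3:r
6(u) covers ∅
7(r) covers 4:q, 5:p
floor of heap: 0:q, 1:p, 6:u
completions by unplaced set U, small U first (add the entries for U minus each lowest piece of U):
  |U|=1: {6}:1  {7}:1
  |U|=2: {4,7}:1  {5,7}:1  {6,7}:2
  |U|=3: {4,5,7}:2  {4,6,7}:3  {5,6,7}:3
  |U|=4: {3,4,5,7}:2  {4,5,6,7}:8
  |U|=5: {2,3,4,5,7}:2  {3,4,5,6,7}:10
  |U|=6: {0,2,3,4,5,7}:2  {1,2,3,4,5,7}:2  {2,3,4,5,6,7}:12
  start at 0(q): 14
  start at 1(p): 14
  start at 6(u): 4
sum over floor = 32

32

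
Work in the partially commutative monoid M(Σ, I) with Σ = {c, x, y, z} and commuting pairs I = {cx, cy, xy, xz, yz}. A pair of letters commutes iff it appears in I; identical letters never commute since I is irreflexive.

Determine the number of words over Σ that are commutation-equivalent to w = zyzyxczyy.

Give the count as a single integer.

630

0(z) covers ∅
1(y) covers ∅
2(z) covers 0:z
3(y) covers 1:y
4(x) covers ∅
5(c) covers 2:z
6(z) covers 5:c
7(y) covers 3:y
8(y) covers 7:y
floor of heap: 0:z, 1:y, 4:x
completions by unplaced set U, small U first (add the entries for U minus each lowest piece of U):
  |U|=1: {4}:1  {6}:1  {8}:1
  |U|=2: {4,6}:2  {4,8}:2  {5,6}:1  {6,8}:2  {7,8}:1
  |U|=3: {2,5,6}:1  {3,7,8}:1  {4,5,6}:3  {4,6,8}:6  {4,7,8}:3  {5,6,8}:3  {6,7,8}:3
  |U|=4: {0,2,5,6}:1  {1,3,7,8}:1  {2,4,5,6}:4  {2,5,6,8}:4  {3,4,7,8}:4  {3,6,7,8}:4  {4,5,6,8}:12  {4,6,7,8}:12  {5,6,7,8}:6
  |U|=5: {0,2,4,5,6}:5  {0,2,5,6,8}:5  {1,3,4,7,8}:5  {1,3,6,7,8}:5  {2,4,5,6,8}:20  {2,5,6,7,8}:10  {3,4,6,7,8}:20  {3,5,6,7,8}:10  {4,5,6,7,8}:30
  |U|=6: {0,2,4,5,6,8}:30  {0,2,5,6,7,8}:15  {1,3,4,6,7,8}:30  {1,3,5,6,7,8}:15  {2,3,5,6,7,8}:20  {2,4,5,6,7,8}:60  {3,4,5,6,7,8}:60
  |U|=7: {0,2,3,5,6,7,8}:35  {0,2,4,5,6,7,8}:105  {1,2,3,5,6,7,8}:35  {1,3,4,5,6,7,8}:105  {2,3,4,5,6,7,8}:140
  start at 0(z): 280
  start at 1(y): 280
  start at 4(x): 70
sum over floor = 630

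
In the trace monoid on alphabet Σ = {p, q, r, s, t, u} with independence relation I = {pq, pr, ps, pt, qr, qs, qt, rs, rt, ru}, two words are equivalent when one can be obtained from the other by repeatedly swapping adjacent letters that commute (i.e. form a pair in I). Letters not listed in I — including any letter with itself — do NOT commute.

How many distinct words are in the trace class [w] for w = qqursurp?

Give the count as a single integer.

28

#0=q has no predecessor
#1=q depends on [0:q]
#2=u depends on [1:q]
#3=r has no predecessor
#4=s depends on [2:u]
#5=u depends on [4:s]
#6=r depends on [3:r]
#7=p depends on [5:u]
sources: [0:q, 3:r]
N(rest) = Σ N(rest − s) over sources s of rest; N(one piece) = 1:
  size 1 → [6]=1  [7]=1
  size 2 → [3,6]=1  [5,7]=1  [6,7]=2
  size 3 → [3,6,7]=3  [4,5,7]=1  [5,6,7]=3
  size 4 → [2,4,5,7]=1  [3,5,6,7]=6  [4,5,6,7]=4
  size 5 → [1,2,4,5,7]=1  [2,4,5,6,7]=5  [3,4,5,6,7]=10
  size 6 → [0,1,2,4,5,7]=1  [1,2,4,5,6,7]=6  [2,3,4,5,6,7]=15
  first=0(q) contributes 21
  first=3(r) contributes 7
|[w]| = 28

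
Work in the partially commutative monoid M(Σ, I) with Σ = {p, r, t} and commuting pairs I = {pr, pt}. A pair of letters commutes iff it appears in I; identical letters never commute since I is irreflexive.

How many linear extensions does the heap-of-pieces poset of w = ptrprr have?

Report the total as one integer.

#0=p has no predecessor
#1=t has no predecessor
#2=r depends on [1:t]
#3=p depends on [0:p]
#4=r depends on [2:r]
#5=r depends on [4:r]
sources: [0:p, 1:t]
N(rest) = Σ N(rest − s) over sources s of rest; N(one piece) = 1:
  size 1 → [3]=1  [5]=1
  size 2 → [0,3]=1  [3,5]=2  [4,5]=1
  size 3 → [0,3,5]=3  [2,4,5]=1  [3,4,5]=3
  size 4 → [0,3,4,5]=6  [1,2,4,5]=1  [2,3,4,5]=4
  first=0(p) contributes 5
  first=1(t) contributes 10
|[w]| = 15

15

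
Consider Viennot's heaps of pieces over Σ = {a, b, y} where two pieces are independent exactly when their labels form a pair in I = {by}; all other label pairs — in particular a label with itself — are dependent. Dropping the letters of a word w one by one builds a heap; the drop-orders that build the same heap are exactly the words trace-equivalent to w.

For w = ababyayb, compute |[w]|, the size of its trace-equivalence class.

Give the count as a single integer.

4

piece 0:a — minimal
piece 1:b rests on {0:a}
piece 2:a rests on {1:b}
piece 3:b rests on {2:a}
piece 4:y rests on {2:a}
piece 5:a rests on {3:b, 4:y}
piece 6:y rests on {5:a}
piece 7:b rests on {5:a}
minimal pieces: {0:a}
ways to finish when only these pieces remain (= sum over removing one remaining piece with nothing left below it):
  1 left: {6}→1  {7}→1
  2 left: {6,7}→2
  3 left: {5,6,7}→2
  4 left: {3,5,6,7}→2  {4,5,6,7}→2
  5 left: {3,4,5,6,7}→4
  6 left: {2,3,4,5,6,7}→4
  placing 0:a first → 4 extensions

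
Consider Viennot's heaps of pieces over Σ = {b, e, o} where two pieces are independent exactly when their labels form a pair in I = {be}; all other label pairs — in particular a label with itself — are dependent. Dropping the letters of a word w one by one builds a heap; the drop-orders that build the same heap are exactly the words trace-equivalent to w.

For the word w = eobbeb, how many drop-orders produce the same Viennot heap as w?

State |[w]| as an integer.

piece 0:e — minimal
piece 1:o rests on {0:e}
piece 2:b rests on {1:o}
piece 3:b rests on {2:b}
piece 4:e rests on {1:o}
piece 5:b rests on {3:b}
minimal pieces: {0:e}
ways to finish when only these pieces remain (= sum over removing one remaining piece with nothing left below it):
  1 left: {4}→1  {5}→1
  2 left: {3,5}→1  {4,5}→2
  3 left: {2,3,5}→1  {3,4,5}→3
  4 left: {2,3,4,5}→4
  placing 0:e first → 4 extensions

4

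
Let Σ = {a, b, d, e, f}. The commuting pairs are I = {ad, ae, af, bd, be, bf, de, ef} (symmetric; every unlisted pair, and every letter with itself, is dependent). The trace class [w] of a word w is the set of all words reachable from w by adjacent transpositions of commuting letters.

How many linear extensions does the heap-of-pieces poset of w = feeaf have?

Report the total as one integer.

30

drop 0:f onto floor
drop 1:e onto floor
drop 2:e onto {1:e}
drop 3:a onto floor
drop 4:f onto {0:f}
ground layer = {0:f, 1:e, 3:a}
drop-orders for the pieces not yet dropped (sum over which currently-grounded one goes next):
  1 to go: {2} 1  {3} 1  {4} 1
  2 to go: {0,4} 1  {1,2} 1  {2,3} 2  {2,4} 2  {3,4} 2
  3 to go: {0,2,4} 3  {0,3,4} 3  {1,2,3} 3  {1,2,4} 3  {2,3,4} 6
  if 0:f drops first: 12 orders
  if 1:e drops first: 12 orders
  if 3:a drops first: 6 orders
heap linearizations: 30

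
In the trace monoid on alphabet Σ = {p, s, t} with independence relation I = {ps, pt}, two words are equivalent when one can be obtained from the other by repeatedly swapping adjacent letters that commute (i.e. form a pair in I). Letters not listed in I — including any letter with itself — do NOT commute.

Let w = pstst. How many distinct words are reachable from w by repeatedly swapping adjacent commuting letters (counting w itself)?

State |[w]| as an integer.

5

#0=p has no predecessor
#1=s has no predecessor
#2=t depends on [1:s]
#3=s depends on [2:t]
#4=t depends on [3:s]
sources: [0:p, 1:s]
N(rest) = Σ N(rest − s) over sources s of rest; N(one piece) = 1:
  size 1 → [0]=1  [4]=1
  size 2 → [0,4]=2  [3,4]=1
  size 3 → [0,3,4]=3  [2,3,4]=1
  first=0(p) contributes 1
  first=1(s) contributes 4
|[w]| = 5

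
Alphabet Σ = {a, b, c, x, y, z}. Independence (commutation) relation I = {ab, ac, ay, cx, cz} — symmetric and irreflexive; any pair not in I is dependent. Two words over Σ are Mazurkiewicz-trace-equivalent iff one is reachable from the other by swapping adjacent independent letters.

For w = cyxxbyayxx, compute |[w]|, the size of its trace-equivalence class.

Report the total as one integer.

drop 0:c onto floor
drop 1:y onto {0:c}
drop 2:x onto {1:y}
drop 3:x onto {2:x}
drop 4:b onto {3:x}
drop 5:y onto {4:b}
drop 6:a onto {3:x}
drop 7:y onto {5:y}
drop 8:x onto {6:a, 7:y}
drop 9:x onto {8:x}
ground layer = {0:c}
drop-orders for the pieces not yet dropped (sum over which currently-grounded one goes next):
  1 to go: {9} 1
  2 to go: {8,9} 1
  3 to go: {6,8,9} 1  {7,8,9} 1
  4 to go: {5,7,8,9} 1  {6,7,8,9} 2
  5 to go: {4,5,7,8,9} 1  {5,6,7,8,9} 3
  6 to go: {4,5,6,7,8,9} 4
  7 to go: {3,4,5,6,7,8,9} 4
  8 to go: {2,3,4,5,6,7,8,9} 4
  if 0:c drops first: 4 orders

4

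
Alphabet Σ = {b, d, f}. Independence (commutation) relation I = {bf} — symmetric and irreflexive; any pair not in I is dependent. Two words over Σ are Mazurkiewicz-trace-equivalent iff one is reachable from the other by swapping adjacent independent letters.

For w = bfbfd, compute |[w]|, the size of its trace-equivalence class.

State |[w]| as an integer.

drop 0:b onto floor
drop 1:f onto floor
drop 2:b onto {0:b}
drop 3:f onto {1:f}
drop 4:d onto {2:b, 3:f}
ground layer = {0:b, 1:f}
drop-orders for the pieces not yet dropped (sum over which currently-grounded one goes next):
  1 to go: {4} 1
  2 to go: {2,4} 1  {3,4} 1
  3 to go: {0,2,4} 1  {1,3,4} 1  {2,3,4} 2
  if 0:b drops first: 3 orders
  if 1:f drops first: 3 orders
heap linearizations: 6

6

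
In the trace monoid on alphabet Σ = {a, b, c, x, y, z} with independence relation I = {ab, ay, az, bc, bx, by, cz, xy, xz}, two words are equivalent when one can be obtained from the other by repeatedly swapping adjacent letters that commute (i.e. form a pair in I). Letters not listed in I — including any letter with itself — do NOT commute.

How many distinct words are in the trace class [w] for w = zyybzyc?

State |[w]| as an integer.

3

piece 0:z — minimal
piece 1:y rests on {0:z}
piece 2:y rests on {1:y}
piece 3:b rests on {0:z}
piece 4:z rests on {2:y, 3:b}
piece 5:y rests on {4:z}
piece 6:c rests on {5:y}
minimal pieces: {0:z}
ways to finish when only these pieces remain (= sum over removing one remaining piece with nothing left below it):
  1 left: {6}→1
  2 left: {5,6}→1
  3 left: {4,5,6}→1
  4 left: {2,4,5,6}→1  {3,4,5,6}→1
  5 left: {1,2,4,5,6}→1  {2,3,4,5,6}→2
  placing 0:z first → 3 extensions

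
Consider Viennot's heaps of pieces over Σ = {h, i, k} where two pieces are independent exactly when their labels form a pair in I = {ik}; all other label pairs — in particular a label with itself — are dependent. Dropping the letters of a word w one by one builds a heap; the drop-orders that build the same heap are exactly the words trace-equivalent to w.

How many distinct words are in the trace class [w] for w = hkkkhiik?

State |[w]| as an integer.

3

0(h) covers ∅
1(k) covers 0:h
2(k) covers 1:k
3(k) covers 2:k
4(h) covers 3:k
5(i) covers 4:h
6(i) covers 5:i
7(k) covers 4:h
floor of heap: 0:h
completions by unplaced set U, small U first (add the entries for U minus each lowest piece of U):
  |U|=1: {6}:1  {7}:1
  |U|=2: {5,6}:1  {6,7}:2
  |U|=3: {5,6,7}:3
  |U|=4: {4,5,6,7}:3
  |U|=5: {3,4,5,6,7}:3
  |U|=6: {2,3,4,5,6,7}:3
  start at 0(h): 3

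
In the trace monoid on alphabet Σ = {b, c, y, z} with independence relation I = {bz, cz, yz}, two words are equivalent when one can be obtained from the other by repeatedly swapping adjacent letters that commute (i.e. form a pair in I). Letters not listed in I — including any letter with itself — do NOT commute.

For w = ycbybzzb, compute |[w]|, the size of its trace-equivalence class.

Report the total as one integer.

28

piece 0:y — minimal
piece 1:c rests on {0:y}
piece 2:b rests on {1:c}
piece 3:y rests on {2:b}
piece 4:b rests on {3:y}
piece 5:z — minimal
piece 6:z rests on {5:z}
piece 7:b rests on {4:b}
minimal pieces: {0:y, 5:z}
ways to finish when only these pieces remain (= sum over removing one remaining piece with nothing left below it):
  1 left: {6}→1  {7}→1
  2 left: {4,7}→1  {5,6}→1  {6,7}→2
  3 left: {3,4,7}→1  {4,6,7}→3  {5,6,7}→3
  4 left: {2,3,4,7}→1  {3,4,6,7}→4  {4,5,6,7}→6
  5 left: {1,2,3,4,7}→1  {2,3,4,6,7}→5  {3,4,5,6,7}→10
  6 left: {0,1,2,3,4,7}→1  {1,2,3,4,6,7}→6  {2,3,4,5,6,7}→15
  placing 0:y first → 21 extensions
  placing 5:z first → 7 extensions
total linear extensions = 28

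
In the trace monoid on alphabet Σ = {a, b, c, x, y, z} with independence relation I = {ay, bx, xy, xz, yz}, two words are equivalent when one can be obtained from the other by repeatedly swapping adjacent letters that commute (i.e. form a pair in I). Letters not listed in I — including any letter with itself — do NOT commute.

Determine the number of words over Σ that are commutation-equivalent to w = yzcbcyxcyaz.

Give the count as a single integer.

12

drop 0:y onto floor
drop 1:z onto floor
drop 2:c onto {0:y, 1:z}
drop 3:b onto {2:c}
drop 4:c onto {3:b}
drop 5:y onto {4:c}
drop 6:x onto {4:c}
drop 7:c onto {5:y, 6:x}
drop 8:y onto {7:c}
drop 9:a onto {7:c}
drop 10:z onto {9:a}
ground layer = {0:y, 1:z}
drop-orders for the pieces not yet dropped (sum over which currently-grounded one goes next):
  1 to go: {8} 1  {10} 1
  2 to go: {8,10} 2  {9,10} 1
  3 to go: {8,9,10} 3
  4 to go: {7,8,9,10} 3
  5 to go: {5,7,8,9,10} 3  {6,7,8,9,10} 3
  6 to go: {5,6,7,8,9,10} 6
  7 to go: {4,5,6,7,8,9,10} 6
  8 to go: {3,4,5,6,7,8,9,10} 6
  9 to go: {2,3,4,5,6,7,8,9,10} 6
  if 0:y drops first: 6 orders
  if 1:z drops first: 6 orders
heap linearizations: 12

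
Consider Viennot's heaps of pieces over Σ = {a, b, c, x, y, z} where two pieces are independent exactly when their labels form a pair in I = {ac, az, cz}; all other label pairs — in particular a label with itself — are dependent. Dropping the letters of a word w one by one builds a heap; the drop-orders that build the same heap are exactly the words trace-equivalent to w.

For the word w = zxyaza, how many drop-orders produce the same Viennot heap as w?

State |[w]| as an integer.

3

drop 0:z onto floor
drop 1:x onto {0:z}
drop 2:y onto {1:x}
drop 3:a onto {2:y}
drop 4:z onto {2:y}
drop 5:a onto {3:a}
ground layer = {0:z}
drop-orders for the pieces not yet dropped (sum over which currently-grounded one goes next):
  1 to go: {4} 1  {5} 1
  2 to go: {3,5} 1  {4,5} 2
  3 to go: {3,4,5} 3
  4 to go: {2,3,4,5} 3
  if 0:z drops first: 3 orders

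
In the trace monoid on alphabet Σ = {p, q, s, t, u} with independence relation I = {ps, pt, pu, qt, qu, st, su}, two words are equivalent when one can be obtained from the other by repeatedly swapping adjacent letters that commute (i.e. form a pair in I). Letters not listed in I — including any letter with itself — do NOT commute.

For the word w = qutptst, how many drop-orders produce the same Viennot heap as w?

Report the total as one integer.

70

piece 0:q — minimal
piece 1:u — minimal
piece 2:t rests on {1:u}
piece 3:p rests on {0:q}
piece 4:t rests on {2:t}
piece 5:s rests on {0:q}
piece 6:t rests on {4:t}
minimal pieces: {0:q, 1:u}
ways to finish when only these pieces remain (= sum over removing one remaining piece with nothing left below it):
  1 left: {3}→1  {5}→1  {6}→1
  2 left: {3,5}→2  {3,6}→2  {4,6}→1  {5,6}→2
  3 left: {0,3,5}→2  {2,4,6}→1  {3,4,6}→3  {3,5,6}→6  {4,5,6}→3
  4 left: {0,3,5,6}→8  {1,2,4,6}→1  {2,3,4,6}→4  {2,4,5,6}→4  {3,4,5,6}→12
  5 left: {0,3,4,5,6}→20  {1,2,3,4,6}→5  {1,2,4,5,6}→5  {2,3,4,5,6}→20
  placing 0:q first → 30 extensions
  placing 1:u first → 40 extensions
total linear extensions = 70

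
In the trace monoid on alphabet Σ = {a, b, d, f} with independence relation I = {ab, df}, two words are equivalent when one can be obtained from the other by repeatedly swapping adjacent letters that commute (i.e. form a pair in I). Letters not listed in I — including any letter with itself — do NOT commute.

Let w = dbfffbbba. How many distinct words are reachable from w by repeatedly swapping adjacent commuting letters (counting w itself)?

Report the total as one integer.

piece 0:d — minimal
piece 1:b rests on {0:d}
piece 2:f rests on {1:b}
piece 3:f rests on {2:f}
piece 4:f rests on {3:f}
piece 5:b rests on {4:f}
piece 6:b rests on {5:b}
piece 7:b rests on {6:b}
piece 8:a rests on {4:f}
minimal pieces: {0:d}
ways to finish when only these pieces remain (= sum over removing one remaining piece with nothing left below it):
  1 left: {7}→1  {8}→1
  2 left: {6,7}→1  {7,8}→2
  3 left: {5,6,7}→1  {6,7,8}→3
  4 left: {5,6,7,8}→4
  5 left: {4,5,6,7,8}→4
  6 left: {3,4,5,6,7,8}→4
  7 left: {2,3,4,5,6,7,8}→4
  placing 0:d first → 4 extensions

4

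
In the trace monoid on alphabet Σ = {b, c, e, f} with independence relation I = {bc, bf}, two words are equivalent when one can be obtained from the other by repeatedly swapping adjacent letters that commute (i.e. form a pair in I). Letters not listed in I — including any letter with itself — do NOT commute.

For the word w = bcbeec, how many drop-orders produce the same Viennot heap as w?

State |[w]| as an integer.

0(b) covers ∅
1(c) covers ∅
2(b) covers 0:b
3(e) covers 1:c, 2:b
4(e) covers 3:e
5(c) covers 4:e
floor of heap: 0:b, 1:c
completions by unplaced set U, small U first (add the entries for U minus each lowest piece of U):
  |U|=1: {5}:1
  |U|=2: {4,5}:1
  |U|=3: {3,4,5}:1
  |U|=4: {1,3,4,5}:1  {2,3,4,5}:1
  start at 0(b): 2
  start at 1(c): 1
sum over floor = 3

3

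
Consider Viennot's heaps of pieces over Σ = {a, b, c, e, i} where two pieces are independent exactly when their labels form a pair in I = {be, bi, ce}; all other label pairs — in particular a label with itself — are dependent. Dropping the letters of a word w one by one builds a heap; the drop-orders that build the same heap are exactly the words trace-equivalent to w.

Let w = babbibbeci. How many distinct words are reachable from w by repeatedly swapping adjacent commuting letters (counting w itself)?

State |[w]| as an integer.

20

#0=b has no predecessor
#1=a depends on [0:b]
#2=b depends on [1:a]
#3=b depends on [2:b]
#4=i depends on [1:a]
#5=b depends on [3:b]
#6=b depends on [5:b]
#7=e depends on [4:i]
#8=c depends on [4:i, 6:b]
#9=i depends on [7:e, 8:c]
sources: [0:b]
N(rest) = Σ N(rest − s) over sources s of rest; N(one piece) = 1:
  size 1 → [9]=1
  size 2 → [7,9]=1  [8,9]=1
  size 3 → [6,8,9]=1  [7,8,9]=2
  size 4 → [4,7,8,9]=2  [5,6,8,9]=1  [6,7,8,9]=3
  size 5 → [3,5,6,8,9]=1  [4,6,7,8,9]=5  [5,6,7,8,9]=4
  size 6 → [2,3,5,6,8,9]=1  [3,5,6,7,8,9]=5  [4,5,6,7,8,9]=9
  size 7 → [2,3,5,6,7,8,9]=6  [3,4,5,6,7,8,9]=14
  size 8 → [2,3,4,5,6,7,8,9]=20
  first=0(b) contributes 20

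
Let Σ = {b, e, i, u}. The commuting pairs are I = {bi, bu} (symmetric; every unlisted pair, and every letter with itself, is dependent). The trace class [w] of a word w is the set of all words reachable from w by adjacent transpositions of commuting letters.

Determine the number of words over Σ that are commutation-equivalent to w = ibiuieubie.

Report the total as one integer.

piece 0:i — minimal
piece 1:b — minimal
piece 2:i rests on {0:i}
piece 3:u rests on {2:i}
piece 4:i rests on {3:u}
piece 5:e rests on {1:b, 4:i}
piece 6:u rests on {5:e}
piece 7:b rests on {5:e}
piece 8:i rests on {6:u}
piece 9:e rests on {7:b, 8:i}
minimal pieces: {0:i, 1:b}
ways to finish when only these pieces remain (= sum over removing one remaining piece with nothing left below it):
  1 left: {9}→1
  2 left: {7,9}→1  {8,9}→1
  3 left: {6,8,9}→1  {7,8,9}→2
  4 left: {6,7,8,9}→3
  5 left: {5,6,7,8,9}→3
  6 left: {1,5,6,7,8,9}→3  {4,5,6,7,8,9}→3
  7 left: {1,4,5,6,7,8,9}→6  {3,4,5,6,7,8,9}→3
  8 left: {1,3,4,5,6,7,8,9}→9  {2,3,4,5,6,7,8,9}→3
  placing 0:i first → 12 extensions
  placing 1:b first → 3 extensions
total linear extensions = 15

15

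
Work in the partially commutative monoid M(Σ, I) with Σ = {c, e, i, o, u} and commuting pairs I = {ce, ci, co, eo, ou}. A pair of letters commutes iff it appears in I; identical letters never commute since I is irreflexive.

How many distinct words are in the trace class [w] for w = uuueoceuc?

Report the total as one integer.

drop 0:u onto floor
drop 1:u onto {0:u}
drop 2:u onto {1:u}
drop 3:e onto {2:u}
drop 4:o onto floor
drop 5:c onto {2:u}
drop 6:e onto {3:e}
drop 7:u onto {5:c, 6:e}
drop 8:c onto {7:u}
ground layer = {0:u, 4:o}
drop-orders for the pieces not yet dropped (sum over which currently-grounded one goes next):
  1 to go: {4} 1  {8} 1
  2 to go: {4,8} 2  {7,8} 1
  3 to go: {4,7,8} 3  {5,7,8} 1  {6,7,8} 1
  4 to go: {3,6,7,8} 1  {4,5,7,8} 4  {4,6,7,8} 4  {5,6,7,8} 2
  5 to go: {3,4,6,7,8} 5  {3,5,6,7,8} 3  {4,5,6,7,8} 10
  6 to go: {2,3,5,6,7,8} 3  {3,4,5,6,7,8} 18
  7 to go: {1,2,3,5,6,7,8} 3  {2,3,4,5,6,7,8} 21
  if 0:u drops first: 24 orders
  if 4:o drops first: 3 orders
heap linearizations: 27

27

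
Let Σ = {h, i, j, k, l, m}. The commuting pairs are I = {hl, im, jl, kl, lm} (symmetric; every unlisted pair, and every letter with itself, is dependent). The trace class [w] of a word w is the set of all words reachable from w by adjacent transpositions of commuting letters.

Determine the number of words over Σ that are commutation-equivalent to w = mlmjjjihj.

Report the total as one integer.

piece 0:m — minimal
piece 1:l — minimal
piece 2:m rests on {0:m}
piece 3:j rests on {2:m}
piece 4:j rests on {3:j}
piece 5:j rests on {4:j}
piece 6:i rests on {1:l, 5:j}
piece 7:h rests on {6:i}
piece 8:j rests on {7:h}
minimal pieces: {0:m, 1:l}
ways to finish when only these pieces remain (= sum over removing one remaining piece with nothing left below it):
  1 left: {8}→1
  2 left: {7,8}→1
  3 left: {6,7,8}→1
  4 left: {1,6,7,8}→1  {5,6,7,8}→1
  5 left: {1,5,6,7,8}→2  {4,5,6,7,8}→1
  6 left: {1,4,5,6,7,8}→3  {3,4,5,6,7,8}→1
  7 left: {1,3,4,5,6,7,8}→4  {2,3,4,5,6,7,8}→1
  placing 0:m first → 5 extensions
  placing 1:l first → 1 extensions
total linear extensions = 6

6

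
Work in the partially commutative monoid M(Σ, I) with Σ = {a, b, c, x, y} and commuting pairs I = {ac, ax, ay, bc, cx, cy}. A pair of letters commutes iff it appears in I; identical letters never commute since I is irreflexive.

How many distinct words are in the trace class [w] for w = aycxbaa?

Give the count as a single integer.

21

piece 0:a — minimal
piece 1:y — minimal
piece 2:c — minimal
piece 3:x rests on {1:y}
piece 4:b rests on {0:a, 3:x}
piece 5:a rests on {4:b}
piece 6:a rests on {5:a}
minimal pieces: {0:a, 1:y, 2:c}
ways to finish when only these pieces remain (= sum over removing one remaining piece with nothing left below it):
  1 left: {2}→1  {6}→1
  2 left: {2,6}→2  {5,6}→1
  3 left: {2,5,6}→3  {4,5,6}→1
  4 left: {0,4,5,6}→1  {2,4,5,6}→4  {3,4,5,6}→1
  5 left: {0,2,4,5,6}→5  {0,3,4,5,6}→2  {1,3,4,5,6}→1  {2,3,4,5,6}→5
  placing 0:a first → 6 extensions
  placing 1:y first → 12 extensions
  placing 2:c first → 3 extensions
total linear extensions = 21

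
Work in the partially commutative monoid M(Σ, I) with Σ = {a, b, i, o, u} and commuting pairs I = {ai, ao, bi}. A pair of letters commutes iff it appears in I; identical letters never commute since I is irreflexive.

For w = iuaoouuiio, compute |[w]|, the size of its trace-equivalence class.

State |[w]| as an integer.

0(i) covers ∅
1(u) covers 0:i
2(a) covers 1:u
3(o) covers 1:u
4(o) covers 3:o
5(u) covers 2:a, 4:o
6(u) covers 5:u
7(i) covers 6:u
8(i) covers 7:i
9(o) covers 8:i
floor of heap: 0:i
completions by unplaced set U, small U first (add the entries for U minus each lowest piece of U):
  |U|=1: {9}:1
  |U|=2: {8,9}:1
  |U|=3: {7,8,9}:1
  |U|=4: {6,7,8,9}:1
  |U|=5: {5,6,7,8,9}:1
  |U|=6: {2,5,6,7,8,9}:1  {4,5,6,7,8,9}:1
  |U|=7: {2,4,5,6,7,8,9}:2  {3,4,5,6,7,8,9}:1
  |U|=8: {2,3,4,5,6,7,8,9}:3
  start at 0(i): 3

3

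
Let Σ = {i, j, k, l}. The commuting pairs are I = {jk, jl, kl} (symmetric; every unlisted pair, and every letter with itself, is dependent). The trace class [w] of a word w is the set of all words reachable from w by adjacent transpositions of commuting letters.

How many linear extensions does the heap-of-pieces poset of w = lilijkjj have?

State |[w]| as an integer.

4

drop 0:l onto floor
drop 1:i onto {0:l}
drop 2:l onto {1:i}
drop 3:i onto {2:l}
drop 4:j onto {3:i}
drop 5:k onto {3:i}
drop 6:j onto {4:j}
drop 7:j onto {6:j}
ground layer = {0:l}
drop-orders for the pieces not yet dropped (sum over which currently-grounded one goes next):
  1 to go: {5} 1  {7} 1
  2 to go: {5,7} 2  {6,7} 1
  3 to go: {4,6,7} 1  {5,6,7} 3
  4 to go: {4,5,6,7} 4
  5 to go: {3,4,5,6,7} 4
  6 to go: {2,3,4,5,6,7} 4
  if 0:l drops first: 4 orders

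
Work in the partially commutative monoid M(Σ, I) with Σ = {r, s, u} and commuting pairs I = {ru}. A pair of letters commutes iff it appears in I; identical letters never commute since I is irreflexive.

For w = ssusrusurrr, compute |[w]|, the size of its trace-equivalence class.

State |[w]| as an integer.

8

#0=s has no predecessor
#1=s depends on [0:s]
#2=u depends on [1:s]
#3=s depends on [2:u]
#4=r depends on [3:s]
#5=u depends on [3:s]
#6=s depends on [4:r, 5:u]
#7=u depends on [6:s]
#8=r depends on [6:s]
#9=r depends on [8:r]
#10=r depends on [9:r]
sources: [0:s]
N(rest) = Σ N(rest − s) over sources s of rest; N(one piece) = 1:
  size 1 → [7]=1  [10]=1
  size 2 → [7,10]=2  [9,10]=1
  size 3 → [7,9,10]=3  [8,9,10]=1
  size 4 → [7,8,9,10]=4
  size 5 → [6,7,8,9,10]=4
  size 6 → [4,6,7,8,9,10]=4  [5,6,7,8,9,10]=4
  size 7 → [4,5,6,7,8,9,10]=8
  size 8 → [3,4,5,6,7,8,9,10]=8
  size 9 → [2,3,4,5,6,7,8,9,10]=8
  first=0(s) contributes 8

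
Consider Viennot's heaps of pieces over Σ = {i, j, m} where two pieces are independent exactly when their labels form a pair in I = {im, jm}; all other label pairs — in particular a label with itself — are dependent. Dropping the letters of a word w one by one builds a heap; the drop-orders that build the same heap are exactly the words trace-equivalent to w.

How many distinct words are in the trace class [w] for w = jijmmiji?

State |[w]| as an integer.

#0=j has no predecessor
#1=i depends on [0:j]
#2=j depends on [1:i]
#3=m has no predecessor
#4=m depends on [3:m]
#5=i depends on [2:j]
#6=j depends on [5:i]
#7=i depends on [6:j]
sources: [0:j, 3:m]
N(rest) = Σ N(rest − s) over sources s of rest; N(one piece) = 1:
  size 1 → [4]=1  [7]=1
  size 2 → [3,4]=1  [4,7]=2  [6,7]=1
  size 3 → [3,4,7]=3  [4,6,7]=3  [5,6,7]=1
  size 4 → [2,5,6,7]=1  [3,4,6,7]=6  [4,5,6,7]=4
  size 5 → [1,2,5,6,7]=1  [2,4,5,6,7]=5  [3,4,5,6,7]=10
  size 6 → [0,1,2,5,6,7]=1  [1,2,4,5,6,7]=6  [2,3,4,5,6,7]=15
  first=0(j) contributes 21
  first=3(m) contributes 7
|[w]| = 28

28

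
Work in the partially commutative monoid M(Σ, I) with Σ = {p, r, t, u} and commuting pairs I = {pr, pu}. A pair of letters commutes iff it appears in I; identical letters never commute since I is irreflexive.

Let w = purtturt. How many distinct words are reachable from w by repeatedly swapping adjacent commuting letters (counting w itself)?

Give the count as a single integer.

3

#0=p has no predecessor
#1=u has no predecessor
#2=r depends on [1:u]
#3=t depends on [0:p, 2:r]
#4=t depends on [3:t]
#5=u depends on [4:t]
#6=r depends on [5:u]
#7=t depends on [6:r]
sources: [0:p, 1:u]
N(rest) = Σ N(rest − s) over sources s of rest; N(one piece) = 1:
  size 1 → [7]=1
  size 2 → [6,7]=1
  size 3 → [5,6,7]=1
  size 4 → [4,5,6,7]=1
  size 5 → [3,4,5,6,7]=1
  size 6 → [0,3,4,5,6,7]=1  [2,3,4,5,6,7]=1
  first=0(p) contributes 1
  first=1(u) contributes 2
|[w]| = 3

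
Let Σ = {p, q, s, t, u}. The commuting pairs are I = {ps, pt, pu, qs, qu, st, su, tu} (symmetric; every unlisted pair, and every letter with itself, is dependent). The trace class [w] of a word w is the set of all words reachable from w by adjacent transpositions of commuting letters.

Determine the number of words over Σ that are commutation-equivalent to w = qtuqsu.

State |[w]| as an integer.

60

piece 0:q — minimal
piece 1:t rests on {0:q}
piece 2:u — minimal
piece 3:q rests on {1:t}
piece 4:s — minimal
piece 5:u rests on {2:u}
minimal pieces: {0:q, 2:u, 4:s}
ways to finish when only these pieces remain (= sum over removing one remaining piece with nothing left below it):
  1 left: {3}→1  {4}→1  {5}→1
  2 left: {1,3}→1  {2,5}→1  {3,4}→2  {3,5}→2  {4,5}→2
  3 left: {0,1,3}→1  {1,3,4}→3  {1,3,5}→3  {2,3,5}→3  {2,4,5}→3  {3,4,5}→6
  4 left: {0,1,3,4}→4  {0,1,3,5}→4  {1,2,3,5}→6  {1,3,4,5}→12  {2,3,4,5}→12
  placing 0:q first → 30 extensions
  placing 2:u first → 20 extensions
  placing 4:s first → 10 extensions
total linear extensions = 60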